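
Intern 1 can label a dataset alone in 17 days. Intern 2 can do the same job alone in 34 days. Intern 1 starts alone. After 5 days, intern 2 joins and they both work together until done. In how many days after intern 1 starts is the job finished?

13 days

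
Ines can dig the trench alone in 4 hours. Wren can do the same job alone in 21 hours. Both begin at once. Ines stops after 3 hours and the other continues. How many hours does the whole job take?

In the first 3 hours the combined rate is 25/84, so 25/28 of the job is done, leaving 3/28.
After Ines leaves the rate is 1/21 per hour; the remaining 3/28 takes 9/4 hours.
Total = 3 + 9/4 = 21/4 hours.

21/4 hours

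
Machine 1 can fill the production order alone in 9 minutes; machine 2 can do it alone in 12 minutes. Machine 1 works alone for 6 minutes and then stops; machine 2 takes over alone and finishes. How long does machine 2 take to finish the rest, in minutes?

4 minutes

In 6 minutes machine 1 does 6/9 = 2/3 of the job, leaving 1/3.
Machine 2 works at 1/12 per minute, so finishing takes 1/3 ÷ 1/12 = 4 minutes.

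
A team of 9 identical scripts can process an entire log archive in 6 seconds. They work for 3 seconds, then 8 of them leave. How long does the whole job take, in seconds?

30 seconds

One script does 1/54 of the job per second.
After 3 seconds with 9 scripts, 1/2 is done (1/2 left).
With 1 script the rate is 1/54, so the rest takes 1/2 ÷ 1/54 = 27 seconds.
Total = 3 + 27 = 30 seconds.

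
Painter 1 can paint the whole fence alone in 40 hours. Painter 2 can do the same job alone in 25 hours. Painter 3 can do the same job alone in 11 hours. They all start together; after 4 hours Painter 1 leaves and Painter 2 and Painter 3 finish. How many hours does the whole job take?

In the first 4 hours the combined rate is 343/2200, so 343/550 of the job is done, leaving 207/550.
After Painter 1 leaves the rate is 36/275 per hour; the remaining 207/550 takes 23/8 hours.
Total = 4 + 23/8 = 55/8 hours.

55/8 hours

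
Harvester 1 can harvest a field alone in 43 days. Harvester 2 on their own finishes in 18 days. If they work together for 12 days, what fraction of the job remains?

7/129

Combined rate: 1/43 + 1/18 = (18 + 43)/774 = 61/774 per day.
In 12 days they complete 12·61/774 = 122/129 of the job.
So 7/129 remains.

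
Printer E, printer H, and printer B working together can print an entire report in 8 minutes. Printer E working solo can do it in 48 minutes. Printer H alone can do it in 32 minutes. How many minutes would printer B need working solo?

Combined rate is 1/8 per minute.
Known contribution: 1/48 + 1/32 = (2 + 3)/96 = 5/96 per minute.
So printer B's rate is 1/8 − 5/96 = 7/96, meaning 96/7 minutes alone.

96/7 minutes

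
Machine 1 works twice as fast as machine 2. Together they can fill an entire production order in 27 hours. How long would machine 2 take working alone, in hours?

81 hours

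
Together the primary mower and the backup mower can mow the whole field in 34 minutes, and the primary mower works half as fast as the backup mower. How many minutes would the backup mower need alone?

51 minutes

Let the backup mower's rate be r; then the primary mower's rate is (1/2)r, so together (1/2 + 1)r = (3/2)r = 1/34.
Thus r = 1/51 per minute.
The backup mower alone: 51 minutes; the primary mower alone: 102 minutes.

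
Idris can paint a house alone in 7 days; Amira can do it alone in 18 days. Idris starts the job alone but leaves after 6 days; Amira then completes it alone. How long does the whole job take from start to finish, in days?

In 6 days Idris does 6/7 of the job, leaving 1/7.
Amira works at 1/18 per day, so finishing takes 1/7 ÷ 1/18 = 18/7 days.
Total time = 6 + 18/7 = 60/7 days.

60/7 days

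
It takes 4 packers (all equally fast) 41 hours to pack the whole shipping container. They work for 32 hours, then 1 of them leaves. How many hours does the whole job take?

44 hours

One packer does 1/164 of the job per hour.
After 32 hours with 4 packers, 32/41 is done (9/41 left).
With 3 packers the rate is 3/164, so the rest takes 9/41 ÷ 3/164 = 12 hours.
Total = 32 + 12 = 44 hours.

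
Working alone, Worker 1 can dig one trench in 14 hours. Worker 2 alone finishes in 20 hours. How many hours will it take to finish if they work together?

With two workers the combined time is the product over the sum: 14·20/(14+20) = 280/34 = 140/17 hours.

140/17 hours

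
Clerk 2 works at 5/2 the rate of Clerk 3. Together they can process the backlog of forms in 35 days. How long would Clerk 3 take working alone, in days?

Let Clerk 3's rate be r; then Clerk 2's rate is (5/2)r, so together (5/2 + 1)r = (7/2)r = 1/35.
Thus r = 2/245 per day.
Clerk 3 alone: 245/2 days; Clerk 2 alone: 49 days.

245/2 days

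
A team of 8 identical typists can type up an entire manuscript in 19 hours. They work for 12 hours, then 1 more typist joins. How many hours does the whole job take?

One typist does 1/152 of the job per hour.
After 12 hours with 8 typists, 12/19 is done (7/19 left).
With 9 typists the rate is 9/152, so the rest takes 7/19 ÷ 9/152 = 56/9 hours.
Total = 12 + 56/9 = 164/9 hours.

164/9 hours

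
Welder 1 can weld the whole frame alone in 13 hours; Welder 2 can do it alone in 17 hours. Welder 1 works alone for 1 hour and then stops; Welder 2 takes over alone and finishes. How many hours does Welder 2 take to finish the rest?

204/13 hours

In 1 hour Welder 1 does 1/13 of the job, leaving 12/13.
Welder 2 works at 1/17 per hour, so finishing takes 12/13 ÷ 1/17 = 204/13 hours.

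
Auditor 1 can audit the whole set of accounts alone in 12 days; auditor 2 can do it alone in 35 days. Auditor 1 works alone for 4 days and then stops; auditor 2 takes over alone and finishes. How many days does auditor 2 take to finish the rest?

In 4 days auditor 1 does 4/12 = 1/3 of the job, leaving 2/3.
Auditor 2 works at 1/35 per day, so finishing takes 2/3 ÷ 1/35 = 70/3 days.

70/3 days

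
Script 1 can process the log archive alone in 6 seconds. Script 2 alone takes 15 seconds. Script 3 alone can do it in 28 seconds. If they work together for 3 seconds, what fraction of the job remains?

Combined rate: 1/6 + 1/15 + 1/28 = (70 + 28 + 15)/420 = 113/420 per second.
In 3 seconds they complete 3·113/420 = 113/140 of the job.
So 27/140 remains.

27/140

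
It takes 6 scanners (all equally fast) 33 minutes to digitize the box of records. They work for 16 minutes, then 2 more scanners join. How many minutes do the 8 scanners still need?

One scanner does 1/198 of the job per minute.
After 16 minutes with 6 scanners, 16/33 is done (17/33 left).
With 8 scanners the rate is 8/198 = 4/99, so the rest takes 17/33 ÷ 4/99 = 51/4 minutes.

51/4 minutes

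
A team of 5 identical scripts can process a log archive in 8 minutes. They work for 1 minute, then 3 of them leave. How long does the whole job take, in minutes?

One script does 1/40 of the job per minute.
After 1 minute with 5 scripts, 1/8 is done (7/8 left).
With 2 scripts the rate is 2/40 = 1/20, so the rest takes 7/8 ÷ 1/20 = 35/2 minutes.
Total = 1 + 35/2 = 37/2 minutes.

37/2 minutes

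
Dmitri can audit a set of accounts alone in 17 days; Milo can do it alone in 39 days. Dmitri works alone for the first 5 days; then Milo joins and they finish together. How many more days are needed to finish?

117/14 days

In 5 days Dmitri does 5/17 of the job, leaving 12/17.
Dmitri and Milo together work at 56/663 per day, so finishing takes 12/17 ÷ 56/663 = 117/14 days.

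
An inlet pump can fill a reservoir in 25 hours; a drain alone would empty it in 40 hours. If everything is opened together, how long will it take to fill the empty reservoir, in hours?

Net rate = 1/25 − 1/40 = (8 − 5)/200 = 3/200 per hour.
Filling time = 1 ÷ (3/200) = 200/3 hours.

200/3 hours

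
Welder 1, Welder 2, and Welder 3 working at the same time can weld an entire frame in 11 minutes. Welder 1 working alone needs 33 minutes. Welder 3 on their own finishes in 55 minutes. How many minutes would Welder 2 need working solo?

165/7 minutes

Combined rate is 1/11 per minute.
Known contribution: 1/33 + 1/55 = (5 + 3)/165 = 8/165 per minute.
So Welder 2's rate is 1/11 − 8/165 = 7/165, meaning 165/7 minutes alone.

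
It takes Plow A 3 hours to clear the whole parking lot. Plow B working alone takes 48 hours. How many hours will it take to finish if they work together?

48/17 hours

Combined rate: 1/3 + 1/48 = (16 + 1)/48 = 17/48 per hour.
Time = 1 ÷ (17/48) = 48/17 hours.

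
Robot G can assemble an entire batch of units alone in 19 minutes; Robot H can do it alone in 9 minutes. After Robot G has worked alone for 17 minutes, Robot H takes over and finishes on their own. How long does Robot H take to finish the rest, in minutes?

In 17 minutes Robot G does 17/19 of the job, leaving 2/19.
Robot H works at 1/9 per minute, so finishing takes 2/19 ÷ 1/9 = 18/19 minutes.

18/19 minutes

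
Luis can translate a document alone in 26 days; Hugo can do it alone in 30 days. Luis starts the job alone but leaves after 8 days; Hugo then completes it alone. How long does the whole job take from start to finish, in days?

374/13 days

In 8 days Luis does 8/26 = 4/13 of the job, leaving 9/13.
Hugo works at 1/30 per day, so finishing takes 9/13 ÷ 1/30 = 270/13 days.
Total time = 8 + 270/13 = 374/13 days.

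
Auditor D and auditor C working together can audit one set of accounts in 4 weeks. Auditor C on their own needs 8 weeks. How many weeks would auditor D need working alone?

8 weeks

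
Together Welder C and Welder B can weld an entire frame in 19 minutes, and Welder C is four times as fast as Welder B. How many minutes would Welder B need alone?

95 minutes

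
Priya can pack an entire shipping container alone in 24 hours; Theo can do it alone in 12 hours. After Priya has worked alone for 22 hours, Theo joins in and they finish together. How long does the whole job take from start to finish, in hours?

68/3 hours

In 22 hours Priya does 22/24 = 11/12 of the job, leaving 1/12.
Priya and Theo together work at 1/8 per hour, so finishing takes 1/12 ÷ 1/8 = 2/3 hours.
Total time = 22 + 2/3 = 68/3 hours.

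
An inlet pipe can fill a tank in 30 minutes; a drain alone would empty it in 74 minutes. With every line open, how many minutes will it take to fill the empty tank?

Net rate = 1/30 − 1/74 = (37 − 15)/1110 = 22/1110 = 11/555 per minute.
Filling time = 1 ÷ (11/555) = 555/11 minutes.

555/11 minutes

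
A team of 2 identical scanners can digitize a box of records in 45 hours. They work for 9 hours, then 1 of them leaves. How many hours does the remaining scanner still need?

72 hours

One scanner does 1/90 of the job per hour.
After 9 hours with 2 scanners, 1/5 is done (4/5 left).
With 1 scanner the rate is 1/90, so the rest takes 4/5 ÷ 1/90 = 72 hours.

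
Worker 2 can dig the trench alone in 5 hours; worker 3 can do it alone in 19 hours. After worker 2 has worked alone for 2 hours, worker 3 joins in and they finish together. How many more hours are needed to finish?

19/8 hours

In 2 hours worker 2 does 2/5 of the job, leaving 3/5.
Worker 2 and worker 3 together work at 24/95 per hour, so finishing takes 3/5 ÷ 24/95 = 19/8 hours.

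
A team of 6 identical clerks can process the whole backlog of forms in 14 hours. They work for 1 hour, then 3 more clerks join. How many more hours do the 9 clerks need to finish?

26/3 hours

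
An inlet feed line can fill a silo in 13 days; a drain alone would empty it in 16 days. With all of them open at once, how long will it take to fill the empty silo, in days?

Net rate = 1/13 − 1/16 = (16 − 13)/208 = 3/208 per day.
Filling time = 1 ÷ (3/208) = 208/3 days.

208/3 days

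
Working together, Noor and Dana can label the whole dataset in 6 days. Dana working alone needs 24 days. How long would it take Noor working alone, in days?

8 days

Combined rate is 1/6 per day.
Known contribution: 1/24 per day.
So Noor's rate is 1/6 − 1/24 = 1/8, meaning 8 days alone.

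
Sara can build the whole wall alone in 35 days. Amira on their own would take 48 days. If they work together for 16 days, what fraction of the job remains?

Combined rate: 1/35 + 1/48 = (48 + 35)/1680 = 83/1680 per day.
In 16 days they complete 16·83/1680 = 83/105 of the job.
So 22/105 remains.

22/105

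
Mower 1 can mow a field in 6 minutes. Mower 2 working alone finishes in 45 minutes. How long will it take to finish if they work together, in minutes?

90/17 minutes

With two workers the combined time is the product over the sum: 6·45/(6+45) = 270/51 = 90/17 minutes.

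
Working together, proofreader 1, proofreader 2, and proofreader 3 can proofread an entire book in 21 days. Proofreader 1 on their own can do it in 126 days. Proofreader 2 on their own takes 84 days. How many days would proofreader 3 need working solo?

36 days

Combined rate is 1/21 per day.
Known contribution: 1/126 + 1/84 = (2 + 3)/252 = 5/252 per day.
So proofreader 3's rate is 1/21 − 5/252 = 1/36, meaning 36 days alone.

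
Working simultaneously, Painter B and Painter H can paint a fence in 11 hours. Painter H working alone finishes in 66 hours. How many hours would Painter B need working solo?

66/5 hours

Combined rate is 1/11 per hour.
Known contribution: 1/66 per hour.
So Painter B's rate is 1/11 − 1/66 = 5/66, meaning 66/5 hours alone.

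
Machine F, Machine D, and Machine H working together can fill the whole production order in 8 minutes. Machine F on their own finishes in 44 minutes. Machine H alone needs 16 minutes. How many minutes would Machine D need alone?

176/7 minutes

Combined rate is 1/8 per minute.
Known contribution: 1/44 + 1/16 = (4 + 11)/176 = 15/176 per minute.
So Machine D's rate is 1/8 − 15/176 = 7/176, meaning 176/7 minutes alone.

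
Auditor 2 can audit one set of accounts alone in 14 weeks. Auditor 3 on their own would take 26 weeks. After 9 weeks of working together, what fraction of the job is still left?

Combined rate: 1/14 + 1/26 = (13 + 7)/182 = 20/182 = 10/91 per week.
In 9 weeks they complete 9·10/91 = 90/91 of the job.
So 1/91 remains.

1/91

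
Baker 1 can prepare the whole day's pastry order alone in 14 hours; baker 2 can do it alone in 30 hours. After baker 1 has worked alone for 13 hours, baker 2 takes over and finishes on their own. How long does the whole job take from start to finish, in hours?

106/7 hours

In 13 hours baker 1 does 13/14 of the job, leaving 1/14.
Baker 2 works at 1/30 per hour, so finishing takes 1/14 ÷ 1/30 = 15/7 hours.
Total time = 13 + 15/7 = 106/7 hours.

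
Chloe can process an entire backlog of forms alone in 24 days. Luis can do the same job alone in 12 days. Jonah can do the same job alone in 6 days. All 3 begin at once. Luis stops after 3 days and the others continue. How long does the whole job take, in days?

In the first 3 days the combined rate is 7/24, so 7/8 of the job is done, leaving 1/8.
After Luis leaves the rate is 5/24 per day; the remaining 1/8 takes 3/5 days.
Total = 3 + 3/5 = 18/5 days.

18/5 days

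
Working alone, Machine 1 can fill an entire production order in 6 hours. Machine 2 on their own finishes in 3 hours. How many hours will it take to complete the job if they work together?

2 hours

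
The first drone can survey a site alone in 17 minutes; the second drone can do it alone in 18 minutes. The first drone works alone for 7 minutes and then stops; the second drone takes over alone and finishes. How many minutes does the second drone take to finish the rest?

180/17 minutes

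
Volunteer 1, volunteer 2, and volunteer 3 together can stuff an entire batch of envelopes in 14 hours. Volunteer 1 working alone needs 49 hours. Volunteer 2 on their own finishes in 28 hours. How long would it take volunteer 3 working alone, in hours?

Combined rate is 1/14 per hour.
Known contribution: 1/49 + 1/28 = (4 + 7)/196 = 11/196 per hour.
So volunteer 3's rate is 1/14 − 11/196 = 3/196, meaning 196/3 hours alone.

196/3 hours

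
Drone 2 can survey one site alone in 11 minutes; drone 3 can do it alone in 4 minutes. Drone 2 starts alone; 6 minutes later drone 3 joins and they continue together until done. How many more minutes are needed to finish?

In 6 minutes drone 2 does 6/11 of the job, leaving 5/11.
Drone 2 and drone 3 together work at 15/44 per minute, so finishing takes 5/11 ÷ 15/44 = 4/3 minutes.

4/3 minutes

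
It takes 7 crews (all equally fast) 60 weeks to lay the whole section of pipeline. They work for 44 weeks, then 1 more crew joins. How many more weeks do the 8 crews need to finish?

One crew does 1/420 of the job per week.
After 44 weeks with 7 crews, 11/15 is done (4/15 left).
With 8 crews the rate is 8/420 = 2/105, so the rest takes 4/15 ÷ 2/105 = 14 weeks.

14 weeks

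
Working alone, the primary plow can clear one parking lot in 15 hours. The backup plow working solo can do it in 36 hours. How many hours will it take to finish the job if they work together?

180/17 hours

With two workers the combined time is the product over the sum: 15·36/(15+36) = 540/51 = 180/17 hours.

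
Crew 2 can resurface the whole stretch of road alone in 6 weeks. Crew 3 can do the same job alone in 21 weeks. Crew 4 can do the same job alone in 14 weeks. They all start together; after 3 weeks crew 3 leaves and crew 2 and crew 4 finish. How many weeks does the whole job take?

18/5 weeks

In the first 3 weeks the combined rate is 2/7, so 6/7 of the job is done, leaving 1/7.
After crew 3 leaves the rate is 5/21 per week; the remaining 1/7 takes 3/5 weeks.
Total = 3 + 3/5 = 18/5 weeks.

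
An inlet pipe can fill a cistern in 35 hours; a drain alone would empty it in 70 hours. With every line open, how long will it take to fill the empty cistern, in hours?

70 hours

Net rate = 1/35 − 1/70 = (2 − 1)/70 = 1/70 per hour.
Filling time = 1 ÷ (1/70) = 70 hours.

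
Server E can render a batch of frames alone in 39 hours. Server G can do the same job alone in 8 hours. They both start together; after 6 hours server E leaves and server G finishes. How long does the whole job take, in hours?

88/13 hours

In the first 6 hours the combined rate is 47/312, so 47/52 of the job is done, leaving 5/52.
After server E leaves the rate is 1/8 per hour; the remaining 5/52 takes 10/13 hours.
Total = 6 + 10/13 = 88/13 hours.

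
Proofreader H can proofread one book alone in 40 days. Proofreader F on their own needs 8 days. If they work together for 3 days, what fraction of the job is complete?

Combined rate: 1/40 + 1/8 = (1 + 5)/40 = 6/40 = 3/20 per day.
In 3 days they complete 3·3/20 = 9/20 of the job.

9/20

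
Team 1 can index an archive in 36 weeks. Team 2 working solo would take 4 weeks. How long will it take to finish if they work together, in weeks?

18/5 weeks

Combined rate: 1/36 + 1/4 = (1 + 9)/36 = 10/36 = 5/18 per week.
Time = 1 ÷ (5/18) = 18/5 weeks.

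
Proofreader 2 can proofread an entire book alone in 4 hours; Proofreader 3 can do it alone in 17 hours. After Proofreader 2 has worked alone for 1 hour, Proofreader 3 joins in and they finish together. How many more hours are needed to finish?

In 1 hour Proofreader 2 does 1/4 of the job, leaving 3/4.
Proofreader 2 and Proofreader 3 together work at 21/68 per hour, so finishing takes 3/4 ÷ 21/68 = 17/7 hours.

17/7 hours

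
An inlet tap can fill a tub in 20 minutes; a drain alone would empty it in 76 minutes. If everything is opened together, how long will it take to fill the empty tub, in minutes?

190/7 minutes

Net rate = 1/20 − 1/76 = (19 − 5)/380 = 14/380 = 7/190 per minute.
Filling time = 1 ÷ (7/190) = 190/7 minutes.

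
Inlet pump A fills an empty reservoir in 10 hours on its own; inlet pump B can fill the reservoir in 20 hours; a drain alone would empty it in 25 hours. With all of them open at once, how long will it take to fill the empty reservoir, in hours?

100/11 hours

Net rate = 1/10 + 1/20 − 1/25 = (10 + 5 − 4)/100 = 11/100 per hour.
Filling time = 1 ÷ (11/100) = 100/11 hours.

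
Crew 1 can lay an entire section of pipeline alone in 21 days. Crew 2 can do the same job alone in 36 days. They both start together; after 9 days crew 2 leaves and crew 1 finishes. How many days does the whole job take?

63/4 days

In the first 9 days the combined rate is 19/252, so 19/28 of the job is done, leaving 9/28.
After crew 2 leaves the rate is 1/21 per day; the remaining 9/28 takes 27/4 days.
Total = 9 + 27/4 = 63/4 days.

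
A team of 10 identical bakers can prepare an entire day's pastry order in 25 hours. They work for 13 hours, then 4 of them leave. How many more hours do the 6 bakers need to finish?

One baker does 1/250 of the job per hour.
After 13 hours with 10 bakers, 13/25 is done (12/25 left).
With 6 bakers the rate is 6/250 = 3/125, so the rest takes 12/25 ÷ 3/125 = 20 hours.

20 hours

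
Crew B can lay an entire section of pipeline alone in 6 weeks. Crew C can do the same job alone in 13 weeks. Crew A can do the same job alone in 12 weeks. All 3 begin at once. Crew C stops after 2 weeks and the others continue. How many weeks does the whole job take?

44/13 weeks

In the first 2 weeks the combined rate is 17/52, so 17/26 of the job is done, leaving 9/26.
After crew C leaves the rate is 1/4 per week; the remaining 9/26 takes 18/13 weeks.
Total = 2 + 18/13 = 44/13 weeks.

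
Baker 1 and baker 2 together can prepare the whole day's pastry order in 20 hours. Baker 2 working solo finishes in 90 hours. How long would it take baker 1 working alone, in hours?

Combined rate is 1/20 per hour.
Known contribution: 1/90 per hour.
So baker 1's rate is 1/20 − 1/90 = 7/180, meaning 180/7 hours alone.

180/7 hours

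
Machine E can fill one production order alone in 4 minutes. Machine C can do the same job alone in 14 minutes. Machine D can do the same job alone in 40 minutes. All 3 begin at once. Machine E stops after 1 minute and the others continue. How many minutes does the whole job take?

In the first 1 minute the combined rate is 97/280, so 97/280 of the job is done, leaving 183/280.
After machine E leaves the rate is 27/280 per minute; the remaining 183/280 takes 61/9 minutes.
Total = 1 + 61/9 = 70/9 minutes.

70/9 minutes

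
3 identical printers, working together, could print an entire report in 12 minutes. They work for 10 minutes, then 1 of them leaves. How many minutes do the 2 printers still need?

One printer does 1/36 of the job per minute.
After 10 minutes with 3 printers, 5/6 is done (1/6 left).
With 2 printers the rate is 2/36 = 1/18, so the rest takes 1/6 ÷ 1/18 = 3 minutes.

3 minutes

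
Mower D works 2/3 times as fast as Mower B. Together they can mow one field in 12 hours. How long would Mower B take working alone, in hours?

20 hours

Let Mower B's rate be r; then Mower D's rate is (2/3)r, so together (2/3 + 1)r = (5/3)r = 1/12.
Thus r = 1/20 per hour.
Mower B alone: 20 hours; Mower D alone: 30 hours.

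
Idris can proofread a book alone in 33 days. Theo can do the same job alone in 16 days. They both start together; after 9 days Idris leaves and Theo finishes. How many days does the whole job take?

128/11 days

In the first 9 days the combined rate is 49/528, so 147/176 of the job is done, leaving 29/176.
After Idris leaves the rate is 1/16 per day; the remaining 29/176 takes 29/11 days.
Total = 9 + 29/11 = 128/11 days.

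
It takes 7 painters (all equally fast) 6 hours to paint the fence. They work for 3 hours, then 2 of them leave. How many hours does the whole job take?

36/5 hours

One painter does 1/42 of the job per hour.
After 3 hours with 7 painters, 1/2 is done (1/2 left).
With 5 painters the rate is 5/42, so the rest takes 1/2 ÷ 5/42 = 21/5 hours.
Total = 3 + 21/5 = 36/5 hours.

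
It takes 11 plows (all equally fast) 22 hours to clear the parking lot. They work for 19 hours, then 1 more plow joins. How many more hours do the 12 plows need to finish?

11/4 hours

One plow does 1/242 of the job per hour.
After 19 hours with 11 plows, 19/22 is done (3/22 left).
With 12 plows the rate is 12/242 = 6/121, so the rest takes 3/22 ÷ 6/121 = 11/4 hours.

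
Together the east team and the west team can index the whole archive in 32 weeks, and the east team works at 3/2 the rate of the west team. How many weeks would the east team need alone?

Let the west team's rate be r; then the east team's rate is (3/2)r, so together (3/2 + 1)r = (5/2)r = 1/32.
Thus r = 1/80 per week.
The west team alone: 80 weeks; the east team alone: 160/3 weeks.

160/3 weeks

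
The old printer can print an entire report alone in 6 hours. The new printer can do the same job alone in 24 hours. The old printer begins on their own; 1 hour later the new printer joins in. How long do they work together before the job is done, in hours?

In the first 1 hour the old printer alone does 1/6 of the job, leaving 5/6.
Once everyone is working, combined rate: 1/6 + 1/24 = (4 + 1)/24 = 5/24 per hour.
Remaining 5/6 at 5/24 per hour takes 4 hours.

4 hours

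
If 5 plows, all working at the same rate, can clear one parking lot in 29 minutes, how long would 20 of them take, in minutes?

Total work is 5·29 = 145 plow-minutes.
With 20 plows: 145/20 = 29/4 minutes.

29/4 minutes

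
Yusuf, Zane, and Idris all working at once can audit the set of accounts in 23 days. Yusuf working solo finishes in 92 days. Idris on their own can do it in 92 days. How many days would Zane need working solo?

46 days

Combined rate is 1/23 per day.
Known contribution: 1/92 + 1/92 = (1 + 1)/92 = 2/92 = 1/46 per day.
So Zane's rate is 1/23 − 1/46 = 1/46, meaning 46 days alone.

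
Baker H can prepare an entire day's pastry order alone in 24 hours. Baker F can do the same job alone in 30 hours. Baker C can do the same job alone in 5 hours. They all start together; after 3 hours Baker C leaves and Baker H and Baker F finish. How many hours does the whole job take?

16/3 hours

In the first 3 hours the combined rate is 11/40, so 33/40 of the job is done, leaving 7/40.
After Baker C leaves the rate is 3/40 per hour; the remaining 7/40 takes 7/3 hours.
Total = 3 + 7/3 = 16/3 hours.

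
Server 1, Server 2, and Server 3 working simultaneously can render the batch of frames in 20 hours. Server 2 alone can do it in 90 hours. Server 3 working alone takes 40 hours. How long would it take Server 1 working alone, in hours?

72 hours

Combined rate is 1/20 per hour.
Known contribution: 1/90 + 1/40 = (4 + 9)/360 = 13/360 per hour.
So Server 1's rate is 1/20 − 13/360 = 1/72, meaning 72 hours alone.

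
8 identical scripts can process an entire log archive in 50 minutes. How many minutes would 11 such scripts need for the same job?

400/11 minutes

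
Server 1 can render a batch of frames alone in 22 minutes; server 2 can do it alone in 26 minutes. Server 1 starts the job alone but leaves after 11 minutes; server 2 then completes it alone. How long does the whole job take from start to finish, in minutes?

24 minutes

In 11 minutes server 1 does 11/22 = 1/2 of the job, leaving 1/2.
Server 2 works at 1/26 per minute, so finishing takes 1/2 ÷ 1/26 = 13 minutes.
Total time = 11 + 13 = 24 minutes.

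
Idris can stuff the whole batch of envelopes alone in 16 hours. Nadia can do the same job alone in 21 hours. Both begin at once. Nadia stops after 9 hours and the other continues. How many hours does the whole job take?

In the first 9 hours the combined rate is 37/336, so 111/112 of the job is done, leaving 1/112.
After Nadia leaves the rate is 1/16 per hour; the remaining 1/112 takes 1/7 hours.
Total = 9 + 1/7 = 64/7 hours.

64/7 hours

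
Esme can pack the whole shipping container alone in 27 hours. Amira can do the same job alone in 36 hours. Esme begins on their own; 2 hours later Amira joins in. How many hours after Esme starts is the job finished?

114/7 hours

In the first 2 hours Esme alone does 2/27 of the job, leaving 25/27.
Once everyone is working, combined rate: 1/27 + 1/36 = (4 + 3)/108 = 7/108 per hour.
Remaining 25/27 at 7/108 per hour takes 100/7 hours.
Total from the start = 2 + 100/7 = 114/7 hours.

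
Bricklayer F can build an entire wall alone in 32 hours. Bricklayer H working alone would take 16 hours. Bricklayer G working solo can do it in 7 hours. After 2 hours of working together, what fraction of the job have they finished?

Combined rate: 1/32 + 1/16 + 1/7 = (7 + 14 + 32)/224 = 53/224 per hour.
In 2 hours they complete 2·53/224 = 53/112 of the job.

53/112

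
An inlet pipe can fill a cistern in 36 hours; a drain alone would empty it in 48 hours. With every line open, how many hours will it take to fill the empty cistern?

144 hours

Net rate = 1/36 − 1/48 = (4 − 3)/144 = 1/144 per hour.
Filling time = 1 ÷ (1/144) = 144 hours.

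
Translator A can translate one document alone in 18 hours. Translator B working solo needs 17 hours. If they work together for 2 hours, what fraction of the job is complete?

Combined rate: 1/18 + 1/17 = (17 + 18)/306 = 35/306 per hour.
In 2 hours they complete 2·35/306 = 35/153 of the job.

35/153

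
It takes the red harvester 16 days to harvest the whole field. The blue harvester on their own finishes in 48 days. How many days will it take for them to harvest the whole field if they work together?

12 days

Combined rate: 1/16 + 1/48 = (3 + 1)/48 = 4/48 = 1/12 per day.
Time = 1 ÷ (1/12) = 12 days.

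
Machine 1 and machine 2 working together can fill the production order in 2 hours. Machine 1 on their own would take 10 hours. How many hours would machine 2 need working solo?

Combined rate is 1/2 per hour.
Known contribution: 1/10 per hour.
So machine 2's rate is 1/2 − 1/10 = 2/5, meaning 5/2 hours alone.

5/2 hours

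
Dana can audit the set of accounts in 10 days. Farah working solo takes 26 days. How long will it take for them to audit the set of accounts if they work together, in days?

Combined rate: 1/10 + 1/26 = (13 + 5)/130 = 18/130 = 9/65 per day.
Time = 1 ÷ (9/65) = 65/9 days.

65/9 days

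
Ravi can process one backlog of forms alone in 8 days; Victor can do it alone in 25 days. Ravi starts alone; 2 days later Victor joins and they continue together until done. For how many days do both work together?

In 2 days Ravi does 2/8 = 1/4 of the job, leaving 3/4.
Ravi and Victor together work at 33/200 per day, so finishing takes 3/4 ÷ 33/200 = 50/11 days.

50/11 days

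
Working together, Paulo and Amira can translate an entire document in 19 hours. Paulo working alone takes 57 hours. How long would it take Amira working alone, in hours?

57/2 hours

Combined rate is 1/19 per hour.
Known contribution: 1/57 per hour.
So Amira's rate is 1/19 − 1/57 = 2/57, meaning 57/2 hours alone.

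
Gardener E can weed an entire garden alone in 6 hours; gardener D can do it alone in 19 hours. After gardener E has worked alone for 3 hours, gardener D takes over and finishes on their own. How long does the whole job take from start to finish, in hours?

25/2 hours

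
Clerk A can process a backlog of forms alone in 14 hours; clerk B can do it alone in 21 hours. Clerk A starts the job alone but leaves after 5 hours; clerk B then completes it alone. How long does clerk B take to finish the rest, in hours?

27/2 hours

In 5 hours clerk A does 5/14 of the job, leaving 9/14.
Clerk B works at 1/21 per hour, so finishing takes 9/14 ÷ 1/21 = 27/2 hours.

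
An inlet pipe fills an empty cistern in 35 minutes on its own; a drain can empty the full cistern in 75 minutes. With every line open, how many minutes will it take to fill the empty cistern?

Net rate = 1/35 − 1/75 = (15 − 7)/525 = 8/525 per minute.
Filling time = 1 ÷ (8/525) = 525/8 minutes.

525/8 minutes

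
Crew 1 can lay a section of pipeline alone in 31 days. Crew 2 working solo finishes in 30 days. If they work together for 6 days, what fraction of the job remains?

Combined rate: 1/31 + 1/30 = (30 + 31)/930 = 61/930 per day.
In 6 days they complete 6·61/930 = 61/155 of the job.
So 94/155 remains.

94/155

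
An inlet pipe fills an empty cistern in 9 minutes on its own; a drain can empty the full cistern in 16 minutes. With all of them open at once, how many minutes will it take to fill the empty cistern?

144/7 minutes

Net rate = 1/9 − 1/16 = (16 − 9)/144 = 7/144 per minute.
Filling time = 1 ÷ (7/144) = 144/7 minutes.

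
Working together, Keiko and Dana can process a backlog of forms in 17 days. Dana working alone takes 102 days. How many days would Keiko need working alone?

102/5 days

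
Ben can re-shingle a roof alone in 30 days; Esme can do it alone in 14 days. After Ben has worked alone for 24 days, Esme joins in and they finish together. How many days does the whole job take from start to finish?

In 24 days Ben does 24/30 = 4/5 of the job, leaving 1/5.
Ben and Esme together work at 11/105 per day, so finishing takes 1/5 ÷ 11/105 = 21/11 days.
Total time = 24 + 21/11 = 285/11 days.

285/11 days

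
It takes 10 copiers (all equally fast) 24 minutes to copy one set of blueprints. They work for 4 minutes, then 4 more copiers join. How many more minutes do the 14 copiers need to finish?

One copier does 1/240 of the job per minute.
After 4 minutes with 10 copiers, 1/6 is done (5/6 left).
With 14 copiers the rate is 14/240 = 7/120, so the rest takes 5/6 ÷ 7/120 = 100/7 minutes.

100/7 minutes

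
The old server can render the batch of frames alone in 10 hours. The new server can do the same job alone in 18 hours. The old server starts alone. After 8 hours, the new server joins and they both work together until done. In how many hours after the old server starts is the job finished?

65/7 hours

In the first 8 hours the old server alone does 8/10 = 4/5 of the job, leaving 1/5.
Once everyone is working, combined rate: 1/10 + 1/18 = (9 + 5)/90 = 14/90 = 7/45 per hour.
Remaining 1/5 at 7/45 per hour takes 9/7 hours.
Total from the start = 8 + 9/7 = 65/7 hours.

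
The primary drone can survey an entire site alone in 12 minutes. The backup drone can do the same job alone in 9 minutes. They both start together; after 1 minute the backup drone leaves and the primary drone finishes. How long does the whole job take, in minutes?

32/3 minutes

In the first 1 minute the combined rate is 7/36, so 7/36 of the job is done, leaving 29/36.
After the backup drone leaves the rate is 1/12 per minute; the remaining 29/36 takes 29/3 minutes.
Total = 1 + 29/3 = 32/3 minutes.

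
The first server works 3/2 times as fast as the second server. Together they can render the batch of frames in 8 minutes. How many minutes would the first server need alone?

40/3 minutes

Let the second server's rate be r; then the first server's rate is (3/2)r, so together (3/2 + 1)r = (5/2)r = 1/8.
Thus r = 1/20 per minute.
The second server alone: 20 minutes; the first server alone: 40/3 minutes.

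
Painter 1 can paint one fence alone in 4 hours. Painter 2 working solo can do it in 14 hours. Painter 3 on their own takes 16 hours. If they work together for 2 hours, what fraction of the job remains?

Combined rate: 1/4 + 1/14 + 1/16 = (28 + 8 + 7)/112 = 43/112 per hour.
In 2 hours they complete 2·43/112 = 43/56 of the job.
So 13/56 remains.

13/56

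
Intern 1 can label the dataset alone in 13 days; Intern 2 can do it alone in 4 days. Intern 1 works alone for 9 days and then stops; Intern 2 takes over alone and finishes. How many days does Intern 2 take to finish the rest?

16/13 days

In 9 days Intern 1 does 9/13 of the job, leaving 4/13.
Intern 2 works at 1/4 per day, so finishing takes 4/13 ÷ 1/4 = 16/13 days.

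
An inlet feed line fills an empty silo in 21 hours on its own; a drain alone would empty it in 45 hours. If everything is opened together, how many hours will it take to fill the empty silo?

Net rate = 1/21 − 1/45 = (15 − 7)/315 = 8/315 per hour.
Filling time = 1 ÷ (8/315) = 315/8 hours.

315/8 hours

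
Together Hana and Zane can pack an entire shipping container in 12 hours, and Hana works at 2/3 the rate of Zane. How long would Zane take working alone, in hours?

Let Zane's rate be r; then Hana's rate is (2/3)r, so together (2/3 + 1)r = (5/3)r = 1/12.
Thus r = 1/20 per hour.
Zane alone: 20 hours; Hana alone: 30 hours.

20 hours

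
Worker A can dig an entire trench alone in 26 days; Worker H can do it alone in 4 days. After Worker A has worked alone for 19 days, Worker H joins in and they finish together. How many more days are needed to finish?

In 19 days Worker A does 19/26 of the job, leaving 7/26.
Worker A and Worker H together work at 15/52 per day, so finishing takes 7/26 ÷ 15/52 = 14/15 days.

14/15 days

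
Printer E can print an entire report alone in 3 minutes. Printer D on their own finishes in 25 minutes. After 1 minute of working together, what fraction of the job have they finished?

Combined rate: 1/3 + 1/25 = (25 + 3)/75 = 28/75 per minute.
In 1 minute they complete 1·28/75 = 28/75 of the job.

28/75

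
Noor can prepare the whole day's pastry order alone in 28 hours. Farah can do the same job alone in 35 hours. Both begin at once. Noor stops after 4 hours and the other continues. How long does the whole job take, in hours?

In the first 4 hours the combined rate is 9/140, so 9/35 of the job is done, leaving 26/35.
After Noor leaves the rate is 1/35 per hour; the remaining 26/35 takes 26 hours.
Total = 4 + 26 = 30 hours.

30 hours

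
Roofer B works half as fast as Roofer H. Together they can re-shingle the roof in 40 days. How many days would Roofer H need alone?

Let Roofer H's rate be r; then Roofer B's rate is (1/2)r, so together (1/2 + 1)r = (3/2)r = 1/40.
Thus r = 1/60 per day.
Roofer H alone: 60 days; Roofer B alone: 120 days.

60 days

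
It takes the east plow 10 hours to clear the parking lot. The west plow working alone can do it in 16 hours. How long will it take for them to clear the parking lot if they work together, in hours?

80/13 hours

With two workers the combined time is the product over the sum: 10·16/(10+16) = 160/26 = 80/13 hours.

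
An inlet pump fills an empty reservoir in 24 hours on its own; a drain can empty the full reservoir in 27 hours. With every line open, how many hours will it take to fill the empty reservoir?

216 hours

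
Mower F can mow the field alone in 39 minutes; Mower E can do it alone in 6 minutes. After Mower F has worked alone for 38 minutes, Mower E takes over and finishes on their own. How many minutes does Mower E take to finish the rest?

2/13 minutes

In 38 minutes Mower F does 38/39 of the job, leaving 1/39.
Mower E works at 1/6 per minute, so finishing takes 1/39 ÷ 1/6 = 2/13 minutes.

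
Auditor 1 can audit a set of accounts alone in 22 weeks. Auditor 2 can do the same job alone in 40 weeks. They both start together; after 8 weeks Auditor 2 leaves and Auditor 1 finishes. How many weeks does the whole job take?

88/5 weeks

In the first 8 weeks the combined rate is 31/440, so 31/55 of the job is done, leaving 24/55.
After Auditor 2 leaves the rate is 1/22 per week; the remaining 24/55 takes 48/5 weeks.
Total = 8 + 48/5 = 88/5 weeks.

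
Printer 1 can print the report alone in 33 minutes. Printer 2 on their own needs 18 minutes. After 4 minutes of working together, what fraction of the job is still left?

65/99

Combined rate: 1/33 + 1/18 = (6 + 11)/198 = 17/198 per minute.
In 4 minutes they complete 4·17/198 = 34/99 of the job.
So 65/99 remains.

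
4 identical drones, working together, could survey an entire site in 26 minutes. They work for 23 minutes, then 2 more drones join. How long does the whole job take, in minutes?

25 minutes

One drone does 1/104 of the job per minute.
After 23 minutes with 4 drones, 23/26 is done (3/26 left).
With 6 drones the rate is 6/104 = 3/52, so the rest takes 3/26 ÷ 3/52 = 2 minutes.
Total = 23 + 2 = 25 minutes.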